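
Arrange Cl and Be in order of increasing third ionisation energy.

Cl, Be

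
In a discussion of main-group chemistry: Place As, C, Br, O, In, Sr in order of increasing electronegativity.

C is in period 2, group 14; O is in period 2, group 16; As is in period 4, group 15; Br is in period 4, group 17; Sr is in period 5, group 2; In is in period 5, group 13.
Smaller atoms with higher effective nuclear charge are more electronegative.
Neither a single period nor a single group — weigh both effects.
In > Sr: In lies to the right of Sr in period 5, so the across-period effect alone puts In higher.
As > In: both effects reinforce here, so As is clearly the higher of the two.
C > As: period and group pull opposite ways; the down-group shift dominates (2.55 vs 2.18).
Br > C: the two effects oppose for this pair; the across-period effect wins (2.96 vs 2.55).
O > Br: the two effects oppose for this pair; the down-group effect wins (3.44 vs 2.96).
Tabulated electronegativity (Pauling): C 2.55, O 3.44, As 2.18, Br 2.96, Sr 0.95, In 1.78.
So from lowest to highest: Sr < In < As < C < Br < O.

Sr, In, As, C, Br, O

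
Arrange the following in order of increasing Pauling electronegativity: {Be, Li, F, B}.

EN rises left→right (higher Z_eff, smaller atoms) and falls top→bottom (larger, more shielded atoms).
All lie in period 2, so electronegativity increases left to right.
So from lowest to highest: Li < Be < B < F.

Li, Be, B, F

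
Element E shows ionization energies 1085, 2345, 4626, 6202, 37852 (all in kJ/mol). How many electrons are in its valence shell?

4

Look for the largest jump between consecutive ionization energies: IE5/IE4 ≈ 6.1, far larger than any earlier ratio.
That jump marks the point where a core electron is being removed. So the atom has 4 valence electrons.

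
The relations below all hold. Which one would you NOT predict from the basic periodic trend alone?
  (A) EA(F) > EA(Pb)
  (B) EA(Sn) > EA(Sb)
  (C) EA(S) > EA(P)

(B)

The general trend: electron affinity increases across a period and decreases down a group.
(A) F (period 2, group 17) vs Pb (period 6, group 14): the stated order agrees with the simple trend.
(B) Sn (period 5, group 14) vs Sb (period 5, group 15): the stated order contradicts the simple trend.
(C) S (period 3, group 16) vs P (period 3, group 15): the stated order agrees with the simple trend.
The exception is (B): adding an electron to Sb's half-filled 5p³ is unfavourable, so Sn has the more exothermic EA.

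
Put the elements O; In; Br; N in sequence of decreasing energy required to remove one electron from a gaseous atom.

N, O, Br, In

Removing the outermost electron gets harder across a period and easier down a group.
These span different periods and groups, so the two trends combine.
Br > In: relative to In, both the across-period and down-group shifts push Br's first ionization energy up.
O > Br: the two effects oppose for this pair; the down-group effect wins (1314 vs 1140 kJ/mol).
N > O: this pair runs against the simple trend — see the exception note.
Note the exception: N has a higher first ionization energy than O, contrary to the simple trend — pairing an electron in O's 2p⁴ costs repulsion energy, so O ionizes more easily than half-filled N (2p³).
Tabulated first ionization energy (kJ/mol): N 1402, O 1314, Br 1140, In 558.
So from highest to lowest: N > O > Br > In.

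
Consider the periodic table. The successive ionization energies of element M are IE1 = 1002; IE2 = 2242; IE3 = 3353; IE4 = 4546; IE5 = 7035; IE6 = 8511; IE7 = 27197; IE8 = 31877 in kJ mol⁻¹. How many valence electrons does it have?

Look for the largest jump between consecutive ionization energies: IE7/IE6 ≈ 3.2, far larger than any earlier ratio.
That jump marks the point where a core electron is being removed. So the atom has 6 valence electrons.

6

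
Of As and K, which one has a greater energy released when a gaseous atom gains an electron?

As

K is in period 4, group 1; As is in period 4, group 15.
Electron affinity generally becomes more exothermic across a period toward the halogens and less exothermic down a group.
All lie in period 4, so electron affinity increases left to right.
So As has the greater energy released when a gaseous atom gains an electron (As > K).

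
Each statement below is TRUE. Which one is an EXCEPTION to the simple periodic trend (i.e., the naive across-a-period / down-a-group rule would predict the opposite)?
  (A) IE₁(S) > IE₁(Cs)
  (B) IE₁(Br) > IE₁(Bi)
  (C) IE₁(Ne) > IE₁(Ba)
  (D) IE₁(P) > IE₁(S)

(D)

The general trend: first ionization energy increases across a period and decreases down a group.
(A) S (period 3, group 16) vs Cs (period 6, group 1): the stated order agrees with the simple trend.
(B) Br (period 4, group 17) vs Bi (period 6, group 15): the stated order agrees with the simple trend.
(C) Ne (period 2, group 18) vs Ba (period 6, group 2): the stated order agrees with the simple trend.
(D) P (period 3, group 15) vs S (period 3, group 16): the stated order contradicts the simple trend.
The exception is (D): S (3p⁴) ionizes more easily than half-filled P (3p³) because the paired 3p electron in S is pushed out by e⁻–e⁻ repulsion.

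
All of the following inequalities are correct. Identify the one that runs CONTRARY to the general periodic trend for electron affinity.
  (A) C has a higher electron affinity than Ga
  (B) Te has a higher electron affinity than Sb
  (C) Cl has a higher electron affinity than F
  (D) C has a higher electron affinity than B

The general trend: electron affinity increases across a period and decreases down a group.
(A) C (period 2, group 14) vs Ga (period 4, group 13): the stated order agrees with the simple trend.
(B) Te (period 5, group 16) vs Sb (period 5, group 15): the stated order agrees with the simple trend.
(C) Cl (period 3, group 17) vs F (period 2, group 17): the stated order contradicts the simple trend.
(D) C (period 2, group 14) vs B (period 2, group 13): the stated order agrees with the simple trend.
The exception is (C): F's small 2p subshell makes the incoming electron feel strong e⁻–e⁻ repulsion, so Cl actually releases more energy on gaining an electron.

(C)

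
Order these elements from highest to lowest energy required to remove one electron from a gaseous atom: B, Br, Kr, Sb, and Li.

Li is in period 2, group 1; B is in period 2, group 13; Br is in period 4, group 17; Kr is in period 4, group 18; Sb is in period 5, group 15.
Removing the outermost electron gets harder across a period and easier down a group.
These span different periods and groups, so the two trends combine.
B > Li: both are in period 2; the period trend gives B the larger value.
Sb > B: period and group pull opposite ways; the across-period shift dominates (831 vs 801 kJ/mol).
Br > Sb: both effects reinforce here, so Br is clearly the higher of the two.
Kr > Br: Kr lies to the right of Br in period 4, so the across-period effect alone puts Kr higher.
Tabulated first ionization energy (kJ/mol): Li 520, B 801, Br 1140, Kr 1351, Sb 831.
So from highest to lowest: Kr > Br > Sb > B > Li.

Kr, Br, Sb, B, Li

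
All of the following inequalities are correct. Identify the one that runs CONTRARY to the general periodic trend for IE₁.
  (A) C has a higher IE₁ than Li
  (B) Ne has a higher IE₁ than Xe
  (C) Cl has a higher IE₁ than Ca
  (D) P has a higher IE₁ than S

(D)

The general trend: IE₁ increases across a period and decreases down a group.
(A) C (period 2, group 14) vs Li (period 2, group 1): the stated order agrees with the simple trend.
(B) Ne (period 2, group 18) vs Xe (period 5, group 18): the stated order agrees with the simple trend.
(C) Cl (period 3, group 17) vs Ca (period 4, group 2): the stated order agrees with the simple trend.
(D) P (period 3, group 15) vs S (period 3, group 16): the stated order contradicts the simple trend.
The exception is (D): S (3p⁴) ionizes more easily than half-filled P (3p³) because the paired 3p electron in S is pushed out by e⁻–e⁻ repulsion.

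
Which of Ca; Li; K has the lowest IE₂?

Ca

After 1 electron has been removed, what remains? Ca⁺ still has 1 valence electron; Li⁺ is the bare [He] core; K⁺ is the bare [Ar] core.
Core electrons are held far more tightly than valence electrons, so K and Li top the IE_2 order.
Tabulated IE_2 (kJ/mol): Ca 1145, Li 7298, K 3052.
Hence IE_2: Ca < K < Li.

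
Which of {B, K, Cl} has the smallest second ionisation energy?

IE_2 is the cost of taking one more electron from the +1 cation: B⁺ still has 2 valence electrons; K⁺ is the bare [Ar] core; Cl⁺ still has 6 valence electrons.
Breaking into a closed-shell core is much more expensive than removing a leftover valence electron — K has the largest IE_2 here.
Valence configurations: B⁺ [He]2s², Cl⁺ [Ne]3s²3p⁴.
Tabulated IE_2 (kJ/mol): B 2427, K 3052, Cl 2298.
Putting it together, IE_2: Cl < B < K.

Cl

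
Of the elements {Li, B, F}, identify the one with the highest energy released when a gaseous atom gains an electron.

F

Li is in period 2, group 1; B is in period 2, group 13; F is in period 2, group 17.
Atoms with high Z_eff and room in the valence shell (especially the halogens) have the most exothermic electron affinities.
All lie in period 2; the across-period trend (electron affinity increases left to right) applies, with the exception below.
Note the exception: Li has a higher electron affinity than B, contrary to the simple trend — B's ns²np¹ configuration gives only a small electron affinity — the sparsely filled np subshell binds an added electron weakly.
For reference (kJ/mol): Li 60, B 27, F 328.
The highest energy released when a gaseous atom gains an electron among these belongs to F.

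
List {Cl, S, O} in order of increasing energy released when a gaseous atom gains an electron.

EA tends to increase across a period and decrease down a group, though the pattern is less regular than for IE or radius.
Here both period and group differ, so the two effects have to be weighed against each other.
S > O: this pair runs against the simple trend — see the exception note.
Cl > S: both are in period 3; the period trend gives Cl the larger value.
Note the exception: S has a higher electron affinity than O, contrary to the simple trend — the compact 2p subshell of O repels the added electron more than S's larger 3p does.
Tabulated electron affinity (kJ/mol): O 141, S 200, Cl 349.
So from lowest to highest: O < S < Cl.

O < S < Cl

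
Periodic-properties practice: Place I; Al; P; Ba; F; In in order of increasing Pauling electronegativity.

EN rises left→right (higher Z_eff, smaller atoms) and falls top→bottom (larger, more shielded atoms).
These span different periods and groups, so the two trends combine.
Al > Ba: both effects reinforce here, so Al is clearly the higher of the two.
In > Al: this pair runs against the simple trend — see the exception note.
P > In: relative to In, both the across-period and down-group shifts push P's electronegativity up.
I > P: the two effects oppose for this pair; the across-period effect wins (2.66 vs 2.19).
F > I: they share group 17; the group trend gives F the larger value.
Note the exception: In has a higher electronegativity than Al, contrary to the simple trend — poor shielding by filled d (and f) subshells raises the heavier element's effective nuclear charge more than the simple down-group trend predicts.
Approximate values (Pauling): F 3.98, Al 1.61, P 2.19, In 1.78, I 2.66, Ba 0.89.
So from lowest to highest: Ba < Al < In < P < I < F.

Ba < Al < In < P < I < F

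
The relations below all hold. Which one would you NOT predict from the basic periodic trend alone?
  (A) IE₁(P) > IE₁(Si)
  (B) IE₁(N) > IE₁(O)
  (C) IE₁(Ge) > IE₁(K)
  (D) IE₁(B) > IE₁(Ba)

(B)

The general trend: first ionization energy increases across a period and decreases down a group.
(A) P (period 3, group 15) vs Si (period 3, group 14): the stated order agrees with the simple trend.
(B) N (period 2, group 15) vs O (period 2, group 16): the stated order contradicts the simple trend.
(C) Ge (period 4, group 14) vs K (period 4, group 1): the stated order agrees with the simple trend.
(D) B (period 2, group 13) vs Ba (period 6, group 2): the stated order agrees with the simple trend.
The exception is (B): pairing an electron in O's 2p⁴ costs repulsion energy, so O ionizes more easily than half-filled N (2p³).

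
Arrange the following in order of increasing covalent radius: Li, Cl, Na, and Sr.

Cl, Li, Na, Sr

Atomic radius shrinks across a period as nuclear charge pulls the same shell inward, and grows down a group as new shells are added.
Here both period and group differ, so the two effects have to be weighed against each other.
Li > Cl: the two effects oppose for this pair; the across-period effect wins (133 vs 99 pm).
Na > Li: they share group 1; the group trend gives Na the larger value.
Sr > Na: period and group pull opposite ways; the down-group shift dominates (185 vs 155 pm).
Approximate values (pm): Li 133, Na 155, Cl 99, Sr 185.
So from smallest to largest: Cl < Li < Na < Sr.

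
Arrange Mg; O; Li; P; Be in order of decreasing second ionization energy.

Li, O, P, Be, Mg

Consider each +1 ion: Mg⁺ still has 1 valence electron; O⁺ still has 5 valence electrons; Li⁺ is the bare [He] core; P⁺ still has 4 valence electrons; Be⁺ still has 1 valence electron.
Pulling an electron out of a noble-gas core costs far more than removing a remaining valence electron, so Li sits at the high end of IE_2.
Valence configurations: Mg⁺ [Ne]3s¹, O⁺ [He]2s²2p³, P⁺ [Ne]3s²3p², Be⁺ [He]2s¹.
Approximate IE_2 values (kJ/mol): Mg 1451, O 3388, Li 7298, P 1907, Be 1757.
Overall IE_2 order: Mg < Be < P < O < Li.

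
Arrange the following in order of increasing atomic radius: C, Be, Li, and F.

F < C < Be < Li

Li is in period 2, group 1; Be is in period 2, group 2; C is in period 2, group 14; F is in period 2, group 17.
Radius decreases left→right (rising Z_eff, same n) and increases top→bottom (higher n).
All lie in period 2, so atomic radius increases right to left.
So from smallest to largest: F < C < Be < Li.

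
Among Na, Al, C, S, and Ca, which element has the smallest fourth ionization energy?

S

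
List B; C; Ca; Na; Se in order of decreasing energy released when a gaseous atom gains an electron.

Se > C > Na > B > Ca

Electron affinity generally becomes more exothermic across a period toward the halogens and less exothermic down a group.
Here both period and group differ, so the two effects have to be weighed against each other.
B > Ca: both effects reinforce here, so B is clearly the higher of the two.
Na > B: this pair runs against the simple trend — see the exception note.
C > Na: relative to Na, both the across-period and down-group shifts push C's electron affinity up.
Se > C: period and group pull opposite ways; the across-period shift dominates (195 vs 122 kJ/mol).
Note the exception: Na has a higher electron affinity than B, contrary to the simple trend — B's ns²np¹ configuration gives only a small electron affinity — the sparsely filled np subshell binds an added electron weakly.
For reference (kJ/mol): B 27, C 122, Na 53, Ca 2, Se 195.
So from highest to lowest: Se > C > Na > B > Ca.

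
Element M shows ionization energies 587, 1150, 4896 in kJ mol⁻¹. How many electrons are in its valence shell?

Look for the largest jump between consecutive ionization energies: IE3/IE2 ≈ 4.3, far larger than any earlier ratio.
That jump marks the point where a core electron is being removed. So the atom has 2 valence electrons.

2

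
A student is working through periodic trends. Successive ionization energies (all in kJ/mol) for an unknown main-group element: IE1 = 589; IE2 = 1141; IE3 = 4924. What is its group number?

Look for the largest jump between consecutive ionization energies: IE3/IE2 ≈ 4.3, far larger than any earlier ratio.
That jump marks the point where a core electron is being removed. So the atom has 2 valence electrons.
A main-group element with 2 valence electrons is in group 2.

Group 2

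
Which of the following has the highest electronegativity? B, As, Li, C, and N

EN rises left→right (higher Z_eff, smaller atoms) and falls top→bottom (larger, more shielded atoms).
Neither a single period nor a single group — weigh both effects.
B > Li: both are in period 2; the period trend gives B the larger value.
As > B: period and group pull opposite ways; the across-period shift dominates (2.18 vs 2.04).
C > As: period and group pull opposite ways; the down-group shift dominates (2.55 vs 2.18).
N > C: both are in period 2; the period trend gives N the larger value.
Tabulated electronegativity (Pauling): Li 0.98, B 2.04, C 2.55, N 3.04, As 2.18.
The highest electronegativity among these belongs to N.

N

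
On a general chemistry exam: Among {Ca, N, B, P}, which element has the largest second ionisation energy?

N

After 1 electron has been removed, what remains? Ca⁺ still has 1 valence electron; N⁺ still has 4 valence electrons; B⁺ still has 2 valence electrons; P⁺ still has 4 valence electrons.
All are still removing valence electrons, so compare the +1 ions as you would atoms: IE_2 generally rises across a period (higher Z_eff) and falls down a group (larger shell), subject to the usual subshell exceptions.
Valence configurations: Ca⁺ [Ar]4s¹, N⁺ [He]2s²2p², B⁺ [He]2s², P⁺ [Ne]3s²3p².
Approximate IE_2 values (kJ/mol): Ca 1145, N 2856, B 2427, P 1907.
Putting it together, IE_2: Ca < P < B < N.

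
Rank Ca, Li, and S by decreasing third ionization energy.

Li > Ca > S

IE_3 is the cost of taking one more electron from the +2 cation: Ca²⁺ is the bare [Ar] core; Li²⁺ is already 1 electron into the core; S²⁺ still has 4 valence electrons.
Breaking into a closed-shell core is much more expensive than removing a leftover valence electron — Ca and Li have the largest IE_3 here.
The numbers (kJ/mol): Ca 4912, Li 11815, S 3357.
So the third ionization energies run S < Ca < Li.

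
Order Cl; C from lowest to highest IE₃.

IE_3 is the cost of taking one more electron from the +2 cation: Cl²⁺ still has 5 valence electrons; C²⁺ still has 2 valence electrons.
All are still removing valence electrons, so compare the +2 ions as you would atoms: IE_3 generally rises across a period (higher Z_eff) and falls down a group (larger shell), subject to the usual subshell exceptions.
Valence configurations: Cl²⁺ [Ne]3s²3p³, C²⁺ [He]2s².
Tabulated IE_3 (kJ/mol): Cl 3822, C 4620.
Hence IE_3: Cl < C.

Cl < C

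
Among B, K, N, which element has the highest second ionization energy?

K

Consider each +1 ion: B⁺ still has 2 valence electrons; K⁺ is the bare [Ar] core; N⁺ still has 4 valence electrons.
Pulling an electron out of a noble-gas core costs far more than removing a remaining valence electron, so K sits at the high end of IE_2.
Valence configurations: B⁺ [He]2s², N⁺ [He]2s²2p².
Approximate IE_2 values (kJ/mol): B 2427, K 3052, N 2856.
Hence IE_2: B < N < K.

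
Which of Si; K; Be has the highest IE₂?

K

Consider each +1 ion: Si⁺ still has 3 valence electrons; K⁺ is the bare [Ar] core; Be⁺ still has 1 valence electron.
Breaking into a closed-shell core is much more expensive than removing a leftover valence electron — K has the largest IE_2 here.
Valence configurations: Si⁺ [Ne]3s²3p¹, Be⁺ [He]2s¹.
The numbers (kJ/mol): Si 1577, K 3052, Be 1757.
Overall IE_2 order: Si < Be < K.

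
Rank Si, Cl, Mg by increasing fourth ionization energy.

Si, Cl, Mg

Consider each +3 ion: Si³⁺ still has 1 valence electron; Cl³⁺ still has 4 valence electrons; Mg³⁺ is already 1 electron into the core.
Core electrons are held far more tightly than valence electrons, so Mg tops the IE_4 order.
Valence configurations: Si³⁺ [Ne]3s¹, Cl³⁺ [Ne]3s²3p².
Approximate IE_4 values (kJ/mol): Si 4356, Cl 5159, Mg 10543.
Putting it together, IE_4: Si < Cl < Mg.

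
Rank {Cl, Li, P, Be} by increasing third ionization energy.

P < Cl < Li < Be

IE_3 is the cost of taking one more electron from the +2 cation: Cl²⁺ still has 5 valence electrons; Li²⁺ is already 1 electron into the core; P²⁺ still has 3 valence electrons; Be²⁺ is the bare [He] core.
Core electrons are held far more tightly than valence electrons, so Li and Be top the IE_3 order.
Valence configurations: Cl²⁺ [Ne]3s²3p³, P²⁺ [Ne]3s²3p¹.
Approximate IE_3 values (kJ/mol): Cl 3822, Li 11815, P 2914, Be 14849.
Putting it together, IE_3: P < Cl < Li < Be.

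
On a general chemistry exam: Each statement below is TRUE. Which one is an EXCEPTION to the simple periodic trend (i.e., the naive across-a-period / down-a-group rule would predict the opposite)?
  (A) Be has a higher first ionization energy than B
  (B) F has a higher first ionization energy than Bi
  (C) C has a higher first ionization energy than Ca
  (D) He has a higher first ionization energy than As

The general trend: first ionization energy increases across a period and decreases down a group.
(A) Be (period 2, group 2) vs B (period 2, group 13): the stated order contradicts the simple trend.
(B) F (period 2, group 17) vs Bi (period 6, group 15): the stated order agrees with the simple trend.
(C) C (period 2, group 14) vs Ca (period 4, group 2): the stated order agrees with the simple trend.
(D) He (period 1, group 18) vs As (period 4, group 15): the stated order agrees with the simple trend.
The exception is (A): removing B's lone 2p electron is easier than breaking Be's filled 2s².

(A)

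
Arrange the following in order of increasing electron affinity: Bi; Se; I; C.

Bi < C < Se < I

C is in period 2, group 14; Se is in period 4, group 16; I is in period 5, group 17; Bi is in period 6, group 15.
Adding an electron releases more energy for atoms nearer the top right (short of the noble gases).
These span different periods and groups, so the two trends combine.
C > Bi: the two effects oppose for this pair; the down-group effect wins (122 vs 91 kJ/mol).
Se > C: period and group pull opposite ways; the across-period shift dominates (195 vs 122 kJ/mol).
I > Se: period and group pull opposite ways; the across-period shift dominates (295 vs 195 kJ/mol).
For reference (kJ/mol): C 122, Se 195, I 295, Bi 91.
So from lowest to highest: Bi < C < Se < I.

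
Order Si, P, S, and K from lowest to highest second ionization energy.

The second ionization energy removes an electron from the +1 ion. For each element: Si⁺ still has 3 valence electrons; P⁺ still has 4 valence electrons; S⁺ still has 5 valence electrons; K⁺ is the bare [Ar] core.
Pulling an electron out of a noble-gas core costs far more than removing a remaining valence electron, so K sits at the high end of IE_2.
Valence configurations: Si⁺ [Ne]3s²3p¹, P⁺ [Ne]3s²3p², S⁺ [Ne]3s²3p³.
Tabulated IE_2 (kJ/mol): Si 1577, P 1907, S 2252, K 3052.
Hence IE_2: Si < P < S < K.

Si, P, S, K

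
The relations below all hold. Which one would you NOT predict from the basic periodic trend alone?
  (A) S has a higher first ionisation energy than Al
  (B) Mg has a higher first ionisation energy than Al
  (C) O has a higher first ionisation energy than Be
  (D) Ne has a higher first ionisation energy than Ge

The general trend: first ionisation energy increases across a period and decreases down a group.
(A) S (period 3, group 16) vs Al (period 3, group 13): the stated order agrees with the simple trend.
(B) Mg (period 3, group 2) vs Al (period 3, group 13): the stated order contradicts the simple trend.
(C) O (period 2, group 16) vs Be (period 2, group 2): the stated order agrees with the simple trend.
(D) Ne (period 2, group 18) vs Ge (period 4, group 14): the stated order agrees with the simple trend.
The exception is (B): Al's single 3p electron is easier to remove than one from Mg's filled 3s².

(B)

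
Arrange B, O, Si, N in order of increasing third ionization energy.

After 2 electrons have been removed, what remains? B²⁺ still has 1 valence electron; O²⁺ still has 4 valence electrons; Si²⁺ still has 2 valence electrons; N²⁺ still has 3 valence electrons.
All are still removing valence electrons, so compare the +2 ions as you would atoms: IE_3 generally rises across a period (higher Z_eff) and falls down a group (larger shell), subject to the usual subshell exceptions.
Valence configurations: B²⁺ [He]2s¹, O²⁺ [He]2s²2p², Si²⁺ [Ne]3s², N²⁺ [He]2s²2p¹.
Tabulated IE_3 (kJ/mol): B 3660, O 5300, Si 3232, N 4578.
So the third ionization energies run Si < B < N < O.

Si, B, N, O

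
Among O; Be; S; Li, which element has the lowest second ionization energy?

Be

IE_2 is the cost of taking one more electron from the +1 cation: O⁺ still has 5 valence electrons; Be⁺ still has 1 valence electron; S⁺ still has 5 valence electrons; Li⁺ is the bare [He] core.
Core electrons are held far more tightly than valence electrons, so Li tops the IE_2 order.
Valence configurations: O⁺ [He]2s²2p³, Be⁺ [He]2s¹, S⁺ [Ne]3s²3p³.
Tabulated IE_2 (kJ/mol): O 3388, Be 1757, S 2252, Li 7298.
Overall IE_2 order: Be < S < O < Li.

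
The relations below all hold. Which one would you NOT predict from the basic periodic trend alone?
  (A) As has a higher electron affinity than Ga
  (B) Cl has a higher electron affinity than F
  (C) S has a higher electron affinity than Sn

(B)

The general trend: electron affinity increases across a period and decreases down a group.
(A) As (period 4, group 15) vs Ga (period 4, group 13): the stated order agrees with the simple trend.
(B) Cl (period 3, group 17) vs F (period 2, group 17): the stated order contradicts the simple trend.
(C) S (period 3, group 16) vs Sn (period 5, group 14): the stated order agrees with the simple trend.
The exception is (B): F's small 2p subshell makes the incoming electron feel strong e⁻–e⁻ repulsion, so Cl actually releases more energy on gaining an electron.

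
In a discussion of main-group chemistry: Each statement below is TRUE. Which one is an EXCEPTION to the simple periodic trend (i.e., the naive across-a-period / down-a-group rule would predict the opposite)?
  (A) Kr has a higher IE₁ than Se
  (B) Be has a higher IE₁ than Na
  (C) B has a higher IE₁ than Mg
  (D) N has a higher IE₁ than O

(D)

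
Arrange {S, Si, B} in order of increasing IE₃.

Si, S, B

Consider each +2 ion: S²⁺ still has 4 valence electrons; Si²⁺ still has 2 valence electrons; B²⁺ still has 1 valence electron.
All are still removing valence electrons, so compare the +2 ions as you would atoms: IE_3 generally rises across a period (higher Z_eff) and falls down a group (larger shell), subject to the usual subshell exceptions.
Valence configurations: S²⁺ [Ne]3s²3p², Si²⁺ [Ne]3s², B²⁺ [He]2s¹.
The numbers (kJ/mol): S 3357, Si 3232, B 3660.
So the third ionization energies run Si < S < B.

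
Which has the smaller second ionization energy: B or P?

P

IE_2 is the cost of taking one more electron from the +1 cation: B⁺ still has 2 valence electrons; P⁺ still has 4 valence electrons.
All are still removing valence electrons, so compare the +1 ions as you would atoms: IE_2 generally rises across a period (higher Z_eff) and falls down a group (larger shell), subject to the usual subshell exceptions.
Valence configurations: B⁺ [He]2s², P⁺ [Ne]3s²3p².
Approximate IE_2 values (kJ/mol): B 2427, P 1907.
So the second ionization energies run P < B.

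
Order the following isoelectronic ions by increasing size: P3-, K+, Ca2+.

Ca2+ < K+ < P3-

All of these have 18 electrons, so size is governed by nuclear charge alone: the more protons, the stronger the pull on the same electron cloud, and the smaller the ion.
Nuclear charges: Ca2+ (Z=20), K+ (Z=19), P3- (Z=15).
Smallest to largest: Ca2+ < K+ < P3-.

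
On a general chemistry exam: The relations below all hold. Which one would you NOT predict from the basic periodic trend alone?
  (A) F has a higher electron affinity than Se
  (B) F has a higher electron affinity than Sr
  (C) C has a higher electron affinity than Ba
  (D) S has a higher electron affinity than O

The general trend: electron affinity increases across a period and decreases down a group.
(A) F (period 2, group 17) vs Se (period 4, group 16): the stated order agrees with the simple trend.
(B) F (period 2, group 17) vs Sr (period 5, group 2): the stated order agrees with the simple trend.
(C) C (period 2, group 14) vs Ba (period 6, group 2): the stated order agrees with the simple trend.
(D) S (period 3, group 16) vs O (period 2, group 16): the stated order contradicts the simple trend.
The exception is (D): the compact 2p subshell of O repels the added electron more than S's larger 3p does.

(D)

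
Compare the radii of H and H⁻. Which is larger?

H⁻

Forming H⁻ adds 1 electron to H. More electron–electron repulsion in the same shell, with unchanged nuclear charge, lets the cloud expand.
An anion is larger than its parent atom: H⁻ > H.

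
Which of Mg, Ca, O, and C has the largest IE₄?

Mg

After 3 electrons have been removed, what remains? Mg³⁺ is already 1 electron into the core; Ca³⁺ is already 1 electron into the core; O³⁺ still has 3 valence electrons; C³⁺ still has 1 valence electron.
Usually core removal costs more than valence removal, but here the competition is close: a tightly held n=2 valence electron can cost more to remove than an n=3 core electron, so the actual values have to decide it.
Valence configurations: O³⁺ [He]2s²2p¹, C³⁺ [He]2s¹.
The numbers (kJ/mol): Mg 10543, Ca 6491, O 7469, C 6223.
Putting it together, IE_4: C < Ca < O < Mg.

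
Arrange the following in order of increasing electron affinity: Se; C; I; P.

EA tends to increase across a period and decrease down a group, though the pattern is less regular than for IE or radius.
These sit on a diagonal, where the across-period and down-group effects partly cancel.
C > P: the two effects oppose for this pair; the down-group effect wins (122 vs 72 kJ/mol).
Se > C: the two effects oppose for this pair; the across-period effect wins (195 vs 122 kJ/mol).
I > Se: the two effects oppose for this pair; the across-period effect wins (295 vs 195 kJ/mol).
Tabulated electron affinity (kJ/mol): C 122, P 72, Se 195, I 295.
So from lowest to highest: P < C < Se < I.

P < C < Se < I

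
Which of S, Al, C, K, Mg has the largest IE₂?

IE_2 is the cost of taking one more electron from the +1 cation: S⁺ still has 5 valence electrons; Al⁺ still has 2 valence electrons; C⁺ still has 3 valence electrons; K⁺ is the bare [Ar] core; Mg⁺ still has 1 valence electron.
Core electrons are held far more tightly than valence electrons, so K tops the IE_2 order.
Valence configurations: S⁺ [Ne]3s²3p³, Al⁺ [Ne]3s², C⁺ [He]2s²2p¹, Mg⁺ [Ne]3s¹.
Tabulated IE_2 (kJ/mol): S 2252, Al 1817, C 2353, K 3052, Mg 1451.
Putting it together, IE_2: Mg < Al < S < C < K.

K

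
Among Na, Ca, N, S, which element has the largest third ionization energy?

Consider each +2 ion: Na²⁺ is already 1 electron into the core; Ca²⁺ is the bare [Ar] core; N²⁺ still has 3 valence electrons; S²⁺ still has 4 valence electrons.
Core electrons are held far more tightly than valence electrons, so Ca and Na top the IE_3 order.
Valence configurations: N²⁺ [He]2s²2p¹, S²⁺ [Ne]3s²3p².
Approximate IE_3 values (kJ/mol): Na 6910, Ca 4912, N 4578, S 3357.
Overall IE_3 order: S < N < Ca < Na.

Na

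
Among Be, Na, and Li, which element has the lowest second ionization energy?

Be

Consider each +1 ion: Be⁺ still has 1 valence electron; Na⁺ is the bare [Ne] core; Li⁺ is the bare [He] core.
Pulling an electron out of a noble-gas core costs far more than removing a remaining valence electron, so Na and Li sit at the high end of IE_2.
Approximate IE_2 values (kJ/mol): Be 1757, Na 4562, Li 7298.
Putting it together, IE_2: Be < Na < Li.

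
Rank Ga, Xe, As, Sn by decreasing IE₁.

Xe > As > Sn > Ga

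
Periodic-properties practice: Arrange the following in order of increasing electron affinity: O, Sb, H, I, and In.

H is in period 1, group 1; O is in period 2, group 16; In is in period 5, group 13; Sb is in period 5, group 15; I is in period 5, group 17.
Atoms with high Z_eff and room in the valence shell (especially the halogens) have the most exothermic electron affinities.
Here both period and group differ, so the two effects have to be weighed against each other.
H > In: the two effects oppose for this pair; the down-group effect wins (73 vs 29 kJ/mol).
Sb > H: the two effects oppose for this pair; the across-period effect wins (103 vs 73 kJ/mol).
O > Sb: both effects reinforce here, so O is clearly the higher of the two.
I > O: the two effects oppose for this pair; the across-period effect wins (295 vs 141 kJ/mol).
Tabulated electron affinity (kJ/mol): H 73, O 141, In 29, Sb 103, I 295.
So from lowest to highest: In < H < Sb < O < I.

In, H, Sb, O, I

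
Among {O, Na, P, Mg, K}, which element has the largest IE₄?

Mg

After 3 electrons have been removed, what remains? O³⁺ still has 3 valence electrons; Na³⁺ is already 2 electrons into the core; P³⁺ still has 2 valence electrons; Mg³⁺ is already 1 electron into the core; K³⁺ is already 2 electrons into the core.
Usually core removal costs more than valence removal, but here the competition is close: a tightly held n=2 valence electron can cost more to remove than an n=3 core electron, so the actual values have to decide it.
Valence configurations: O³⁺ [He]2s²2p¹, P³⁺ [Ne]3s².
Approximate IE_4 values (kJ/mol): O 7469, Na 9543, P 4964, Mg 10543, K 5877.
So the fourth ionization energies run P < K < O < Na < Mg.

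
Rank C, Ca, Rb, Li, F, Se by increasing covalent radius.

F < C < Se < Li < Ca < Rb

Atomic radius shrinks across a period as nuclear charge pulls the same shell inward, and grows down a group as new shells are added.
These span different periods and groups, so the two trends combine.
C > F: both are in period 2; the period trend gives C the larger value.
Se > C: the two effects oppose for this pair; the down-group effect wins (116 vs 75 pm).
Li > Se: period and group pull opposite ways; the across-period shift dominates (133 vs 116 pm).
Ca > Li: period and group pull opposite ways; the down-group shift dominates (171 vs 133 pm).
Rb > Ca: relative to Ca, both the across-period and down-group shifts push Rb's atomic radius up.
For reference (pm): Li 133, C 75, F 64, Ca 171, Se 116, Rb 210.
So from smallest to largest: F < C < Se < Li < Ca < Rb.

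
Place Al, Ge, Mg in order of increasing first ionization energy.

Al, Mg, Ge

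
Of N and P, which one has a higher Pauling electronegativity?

N

N is in period 2, group 15; P is in period 3, group 15.
Smaller atoms with higher effective nuclear charge are more electronegative.
All are in group 15, so electronegativity increases up the group.
So N has the higher Pauling electronegativity (N > P).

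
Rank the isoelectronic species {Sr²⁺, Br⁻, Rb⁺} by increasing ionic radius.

All of these have 36 electrons, so size is governed by nuclear charge alone: the more protons, the stronger the pull on the same electron cloud, and the smaller the ion.
Nuclear charges: Sr²⁺ (Z=38), Rb⁺ (Z=37), Br⁻ (Z=35).
Smallest to largest: Sr²⁺ < Rb⁺ < Br⁻.

Sr²⁺, Rb⁺, Br⁻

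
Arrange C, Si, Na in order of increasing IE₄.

After 3 electrons have been removed, what remains? C³⁺ still has 1 valence electron; Si³⁺ still has 1 valence electron; Na³⁺ is already 2 electrons into the core.
Core electrons are held far more tightly than valence electrons, so Na tops the IE_4 order.
Valence configurations: C³⁺ [He]2s¹, Si³⁺ [Ne]3s¹.
Tabulated IE_4 (kJ/mol): C 6223, Si 4356, Na 9543.
Putting it together, IE_4: Si < C < Na.

Si < C < Na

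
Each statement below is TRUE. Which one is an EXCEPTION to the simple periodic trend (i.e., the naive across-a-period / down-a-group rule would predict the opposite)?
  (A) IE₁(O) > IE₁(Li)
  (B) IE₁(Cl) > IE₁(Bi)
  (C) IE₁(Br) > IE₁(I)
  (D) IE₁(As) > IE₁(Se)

(D)

The general trend: IE₁ increases across a period and decreases down a group.
(A) O (period 2, group 16) vs Li (period 2, group 1): the stated order agrees with the simple trend.
(B) Cl (period 3, group 17) vs Bi (period 6, group 15): the stated order agrees with the simple trend.
(C) Br (period 4, group 17) vs I (period 5, group 17): the stated order agrees with the simple trend.
(D) As (period 4, group 15) vs Se (period 4, group 16): the stated order contradicts the simple trend.
The exception is (D): Se (4p⁴) ionizes more easily than half-filled As (4p³).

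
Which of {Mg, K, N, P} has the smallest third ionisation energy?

P

Consider each +2 ion: Mg²⁺ is the bare [Ne] core; K²⁺ is already 1 electron into the core; N²⁺ still has 3 valence electrons; P²⁺ still has 3 valence electrons.
Usually core removal costs more than valence removal, but here the competition is close: a tightly held n=2 valence electron can cost more to remove than an n=3 core electron, so the actual values have to decide it.
Valence configurations: N²⁺ [He]2s²2p¹, P²⁺ [Ne]3s²3p¹.
Tabulated IE_3 (kJ/mol): Mg 7733, K 4420, N 4578, P 2914.
Putting it together, IE_3: P < K < N < Mg.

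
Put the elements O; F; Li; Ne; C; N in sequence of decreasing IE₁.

Ne > F > N > O > C > Li

Li is in period 2, group 1; C is in period 2, group 14; N is in period 2, group 15; O is in period 2, group 16; F is in period 2, group 17; Ne is in period 2, group 18.
Across a period the outer electron is held more tightly (higher IE₁); down a group it sits in a higher shell, more shielded, and comes off more easily.
All lie in period 2; the across-period trend (first ionization energy increases left to right) applies, with the exception below.
Note the exception: N has a higher first ionization energy than O, contrary to the simple trend — pairing an electron in O's 2p⁴ costs repulsion energy, so O ionizes more easily than half-filled N (2p³).
Approximate values (kJ/mol): Li 520, C 1086, N 1402, O 1314, F 1681, Ne 2081.
So from highest to lowest: Ne > F > N > O > C > Li.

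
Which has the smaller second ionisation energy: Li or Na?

After 1 electron has been removed, what remains? Li⁺ is the bare [He] core; Na⁺ is the bare [Ne] core.
All of these are removing an electron from a noble-gas core or deeper; the smaller core (lower principal quantum number) is held far more tightly, and within a period the higher nuclear charge binds the same core more tightly.
The numbers (kJ/mol): Li 7298, Na 4562.
Putting it together, IE_2: Na < Li.

Na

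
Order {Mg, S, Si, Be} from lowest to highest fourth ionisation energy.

Si < S < Mg < Be

IE_4 is the cost of taking one more electron from the +3 cation: Mg³⁺ is already 1 electron into the core; S³⁺ still has 3 valence electrons; Si³⁺ still has 1 valence electron; Be³⁺ is already 1 electron into the core.
Pulling an electron out of a noble-gas core costs far more than removing a remaining valence electron, so Mg and Be sit at the high end of IE_4.
Valence configurations: S³⁺ [Ne]3s²3p¹, Si³⁺ [Ne]3s¹.
Approximate IE_4 values (kJ/mol): Mg 10543, S 4556, Si 4356, Be 21007.
So the fourth ionization energies run Si < S < Mg < Be.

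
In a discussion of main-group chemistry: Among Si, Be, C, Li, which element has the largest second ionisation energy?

IE_2 is the cost of taking one more electron from the +1 cation: Si⁺ still has 3 valence electrons; Be⁺ still has 1 valence electron; C⁺ still has 3 valence electrons; Li⁺ is the bare [He] core.
Core electrons are held far more tightly than valence electrons, so Li tops the IE_2 order.
Valence configurations: Si⁺ [Ne]3s²3p¹, Be⁺ [He]2s¹, C⁺ [He]2s²2p¹.
The numbers (kJ/mol): Si 1577, Be 1757, C 2353, Li 7298.
Overall IE_2 order: Si < Be < C < Li.

Li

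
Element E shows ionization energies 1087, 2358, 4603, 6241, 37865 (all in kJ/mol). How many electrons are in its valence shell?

Look for the largest jump between consecutive ionization energies: IE5/IE4 ≈ 6.1, far larger than any earlier ratio.
That jump marks the point where a core electron is being removed. So the atom has 4 valence electrons.

4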